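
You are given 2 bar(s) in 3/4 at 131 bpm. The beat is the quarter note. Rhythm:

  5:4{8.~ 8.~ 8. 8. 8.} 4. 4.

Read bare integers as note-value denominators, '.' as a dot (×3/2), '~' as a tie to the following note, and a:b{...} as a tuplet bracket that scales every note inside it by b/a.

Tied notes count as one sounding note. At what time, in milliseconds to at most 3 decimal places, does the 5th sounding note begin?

1. 0.0ms @ 0 + 824.427ms (9/5)
2. 824.427ms @ 9/5 + 274.809ms (3/5)
3. 1099.237ms @ 12/5 + 274.809ms (3/5)
4. 1374.046ms @ 3 + 687.023ms (3/2)
5. 2061.069ms @ 9/2 + 687.023ms (3/2)

note 5 onset = 9/2b = 2061.069ms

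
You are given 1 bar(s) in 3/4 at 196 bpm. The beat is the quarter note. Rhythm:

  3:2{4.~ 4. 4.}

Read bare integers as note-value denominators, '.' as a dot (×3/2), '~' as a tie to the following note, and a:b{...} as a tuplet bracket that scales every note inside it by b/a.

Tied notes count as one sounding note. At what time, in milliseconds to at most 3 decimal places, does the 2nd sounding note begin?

note 2 onset = 2b = 612.245ms

1. 0.0ms @ 0 + 612.245ms (2)
2. 612.245ms @ 2 + 306.122ms (1)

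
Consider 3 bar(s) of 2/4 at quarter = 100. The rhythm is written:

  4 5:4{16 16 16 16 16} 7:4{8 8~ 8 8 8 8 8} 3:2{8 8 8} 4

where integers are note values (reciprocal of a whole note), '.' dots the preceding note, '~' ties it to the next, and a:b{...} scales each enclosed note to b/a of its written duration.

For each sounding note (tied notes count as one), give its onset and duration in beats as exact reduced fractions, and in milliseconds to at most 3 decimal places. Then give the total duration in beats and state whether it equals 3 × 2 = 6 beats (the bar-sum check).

1) 0.0ms=0b +600.0ms=1b
2) 600.0ms=1b +120.0ms=1/5b
3) 720.0ms=6/5b +120.0ms=1/5b
4) 840.0ms=7/5b +120.0ms=1/5b
5) 960.0ms=8/5b +120.0ms=1/5b
6) 1080.0ms=9/5b +120.0ms=1/5b
7) 1200.0ms=2b +171.429ms=2/7b
8) 1371.429ms=16/7b +342.857ms=4/7b
9) 1714.286ms=20/7b +171.429ms=2/7b
10) 1885.714ms=22/7b +171.429ms=2/7b
11) 2057.143ms=24/7b +171.429ms=2/7b
12) 2228.571ms=26/7b +171.429ms=2/7b
13) 2400.0ms=4b +200.0ms=1/3b
14) 2600.0ms=13/3b +200.0ms=1/3b
15) 2800.0ms=14/3b +200.0ms=1/3b
16) 3000.0ms=5b +600.0ms=1b
Σ=6b of 6 (100bpm 2/4) — PASS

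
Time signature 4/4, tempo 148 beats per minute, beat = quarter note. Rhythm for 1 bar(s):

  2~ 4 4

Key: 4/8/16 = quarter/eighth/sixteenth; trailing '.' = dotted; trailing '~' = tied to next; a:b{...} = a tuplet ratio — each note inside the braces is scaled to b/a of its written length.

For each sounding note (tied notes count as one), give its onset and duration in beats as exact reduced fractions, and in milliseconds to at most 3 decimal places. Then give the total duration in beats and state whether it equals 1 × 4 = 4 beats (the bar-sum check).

1) 0.0ms=0b +1216.216ms=3b
2) 1216.216ms=3b +405.405ms=1b
Σ=4b of 4 (148bpm 4/4) — PASS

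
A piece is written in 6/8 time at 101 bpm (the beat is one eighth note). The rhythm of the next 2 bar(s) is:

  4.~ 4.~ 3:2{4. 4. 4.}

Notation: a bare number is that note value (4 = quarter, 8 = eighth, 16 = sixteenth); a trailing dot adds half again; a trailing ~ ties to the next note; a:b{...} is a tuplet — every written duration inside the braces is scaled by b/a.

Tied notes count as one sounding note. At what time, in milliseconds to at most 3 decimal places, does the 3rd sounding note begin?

1. 0.0ms @ 0 + 4752.475ms (8)
2. 4752.475ms @ 8 + 1188.119ms (2)
3. 5940.594ms @ 10 + 1188.119ms (2)

note 3 onset = 10b = 5940.594ms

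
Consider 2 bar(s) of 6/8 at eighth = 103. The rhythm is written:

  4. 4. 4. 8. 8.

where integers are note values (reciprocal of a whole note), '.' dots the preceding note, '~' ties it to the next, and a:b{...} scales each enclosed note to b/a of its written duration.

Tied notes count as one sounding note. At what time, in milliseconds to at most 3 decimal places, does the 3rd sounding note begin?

note 3 onset = 6b = 3495.146ms

1. 0.0ms @ 0 + 1747.573ms (3)
2. 1747.573ms @ 3 + 1747.573ms (3)
3. 3495.146ms @ 6 + 1747.573ms (3)
4. 5242.718ms @ 9 + 873.786ms (3/2)
5. 6116.505ms @ 21/2 + 873.786ms (3/2)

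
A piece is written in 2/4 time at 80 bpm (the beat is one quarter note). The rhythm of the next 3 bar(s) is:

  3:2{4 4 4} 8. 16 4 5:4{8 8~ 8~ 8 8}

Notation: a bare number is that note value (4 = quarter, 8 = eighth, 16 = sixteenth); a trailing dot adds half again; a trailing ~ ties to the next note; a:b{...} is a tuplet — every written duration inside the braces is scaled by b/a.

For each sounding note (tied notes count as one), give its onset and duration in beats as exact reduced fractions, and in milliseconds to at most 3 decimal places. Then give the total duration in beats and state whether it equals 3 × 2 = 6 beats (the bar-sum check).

1) 0.0ms=0b +500.0ms=2/3b
2) 500.0ms=2/3b +500.0ms=2/3b
3) 1000.0ms=4/3b +500.0ms=2/3b
4) 1500.0ms=2b +562.5ms=3/4b
5) 2062.5ms=11/4b +187.5ms=1/4b
6) 2250.0ms=3b +750.0ms=1b
7) 3000.0ms=4b +300.0ms=2/5b
8) 3300.0ms=22/5b +900.0ms=6/5b
9) 4200.0ms=28/5b +300.0ms=2/5b
Σ=6b of 6 (80bpm 2/4) — PASS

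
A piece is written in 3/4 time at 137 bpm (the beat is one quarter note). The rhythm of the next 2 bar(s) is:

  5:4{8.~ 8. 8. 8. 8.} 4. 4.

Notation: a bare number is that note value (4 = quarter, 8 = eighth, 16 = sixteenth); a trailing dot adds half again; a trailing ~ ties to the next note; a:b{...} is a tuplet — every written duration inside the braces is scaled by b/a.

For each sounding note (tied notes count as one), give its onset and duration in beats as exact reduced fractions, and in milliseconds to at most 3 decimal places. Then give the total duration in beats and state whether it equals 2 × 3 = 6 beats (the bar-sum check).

1) 0.0ms=0b +525.547ms=6/5b
2) 525.547ms=6/5b +262.774ms=3/5b
3) 788.321ms=9/5b +262.774ms=3/5b
4) 1051.095ms=12/5b +262.774ms=3/5b
5) 1313.869ms=3b +656.934ms=3/2b
6) 1970.803ms=9/2b +656.934ms=3/2b
Σ=6b of 6 (137bpm 3/4) — PASS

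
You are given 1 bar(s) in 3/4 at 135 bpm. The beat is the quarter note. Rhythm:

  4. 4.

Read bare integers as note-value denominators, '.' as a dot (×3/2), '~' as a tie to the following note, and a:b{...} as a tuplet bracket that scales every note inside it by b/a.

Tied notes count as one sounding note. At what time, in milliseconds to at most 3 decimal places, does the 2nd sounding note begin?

1. 0.0ms @ 0 + 666.667ms (3/2)
2. 666.667ms @ 3/2 + 666.667ms (3/2)

note 2 onset = 3/2b = 666.667ms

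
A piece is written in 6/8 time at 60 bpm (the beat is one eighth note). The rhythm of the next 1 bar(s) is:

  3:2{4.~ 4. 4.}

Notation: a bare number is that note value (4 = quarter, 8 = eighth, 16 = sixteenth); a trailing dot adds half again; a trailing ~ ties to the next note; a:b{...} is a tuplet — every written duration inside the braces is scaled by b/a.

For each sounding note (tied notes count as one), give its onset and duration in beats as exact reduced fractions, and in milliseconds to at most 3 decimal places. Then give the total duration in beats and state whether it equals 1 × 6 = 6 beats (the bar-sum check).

1) 0.0ms=0b +4000.0ms=4b
2) 4000.0ms=4b +2000.0ms=2b
Σ=6b of 6 (60bpm 6/8) — PASS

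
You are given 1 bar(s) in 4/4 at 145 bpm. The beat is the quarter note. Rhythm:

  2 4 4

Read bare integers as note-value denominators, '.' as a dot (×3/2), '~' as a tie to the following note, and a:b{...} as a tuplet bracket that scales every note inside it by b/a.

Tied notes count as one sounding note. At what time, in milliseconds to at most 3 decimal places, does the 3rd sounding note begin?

note 3 onset = 3b = 1241.379ms

1. 0.0ms @ 0 + 827.586ms (2)
2. 827.586ms @ 2 + 413.793ms (1)
3. 1241.379ms @ 3 + 413.793ms (1)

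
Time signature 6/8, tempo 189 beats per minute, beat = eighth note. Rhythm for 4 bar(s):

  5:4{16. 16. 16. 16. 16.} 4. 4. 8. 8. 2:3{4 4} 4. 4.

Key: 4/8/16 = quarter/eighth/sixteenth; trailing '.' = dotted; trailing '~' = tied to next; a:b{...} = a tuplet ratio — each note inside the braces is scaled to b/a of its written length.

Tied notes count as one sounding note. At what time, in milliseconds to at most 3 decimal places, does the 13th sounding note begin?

1. 0.0ms @ 0 + 190.476ms (3/5)
2. 190.476ms @ 3/5 + 190.476ms (3/5)
3. 380.952ms @ 6/5 + 190.476ms (3/5)
4. 571.429ms @ 9/5 + 190.476ms (3/5)
5. 761.905ms @ 12/5 + 190.476ms (3/5)
6. 952.381ms @ 3 + 952.381ms (3)
7. 1904.762ms @ 6 + 952.381ms (3)
8. 2857.143ms @ 9 + 476.19ms (3/2)
9. 3333.333ms @ 21/2 + 476.19ms (3/2)
10. 3809.524ms @ 12 + 952.381ms (3)
11. 4761.905ms @ 15 + 952.381ms (3)
12. 5714.286ms @ 18 + 952.381ms (3)
13. 6666.667ms @ 21 + 952.381ms (3)

note 13 onset = 21b = 6666.667ms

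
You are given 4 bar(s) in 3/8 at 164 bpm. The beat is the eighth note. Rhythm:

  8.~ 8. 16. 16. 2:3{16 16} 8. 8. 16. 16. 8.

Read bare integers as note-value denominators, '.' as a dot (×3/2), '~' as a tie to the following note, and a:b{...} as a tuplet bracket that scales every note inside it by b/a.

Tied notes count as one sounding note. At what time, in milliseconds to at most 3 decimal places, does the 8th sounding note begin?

note 8 onset = 9b = 3292.683ms

1. 0.0ms @ 0 + 1097.561ms (3)
2. 1097.561ms @ 3 + 274.39ms (3/4)
3. 1371.951ms @ 15/4 + 274.39ms (3/4)
4. 1646.341ms @ 9/2 + 274.39ms (3/4)
5. 1920.732ms @ 21/4 + 274.39ms (3/4)
6. 2195.122ms @ 6 + 548.78ms (3/2)
7. 2743.902ms @ 15/2 + 548.78ms (3/2)
8. 3292.683ms @ 9 + 274.39ms (3/4)
9. 3567.073ms @ 39/4 + 274.39ms (3/4)
10. 3841.463ms @ 21/2 + 548.78ms (3/2)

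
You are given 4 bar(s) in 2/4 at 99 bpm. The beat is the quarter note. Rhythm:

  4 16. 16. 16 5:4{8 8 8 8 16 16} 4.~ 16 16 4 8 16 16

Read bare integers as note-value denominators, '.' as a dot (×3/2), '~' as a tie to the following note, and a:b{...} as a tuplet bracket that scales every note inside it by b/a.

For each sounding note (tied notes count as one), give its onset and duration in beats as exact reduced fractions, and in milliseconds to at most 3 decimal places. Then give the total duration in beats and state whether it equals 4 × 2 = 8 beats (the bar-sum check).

1) 0.0ms=0b +606.061ms=1b
2) 606.061ms=1b +227.273ms=3/8b
3) 833.333ms=11/8b +227.273ms=3/8b
4) 1060.606ms=7/4b +151.515ms=1/4b
5) 1212.121ms=2b +242.424ms=2/5b
6) 1454.545ms=12/5b +242.424ms=2/5b
7) 1696.97ms=14/5b +242.424ms=2/5b
8) 1939.394ms=16/5b +242.424ms=2/5b
9) 2181.818ms=18/5b +121.212ms=1/5b
10) 2303.03ms=19/5b +121.212ms=1/5b
11) 2424.242ms=4b +1060.606ms=7/4b
12) 3484.848ms=23/4b +151.515ms=1/4b
13) 3636.364ms=6b +606.061ms=1b
14) 4242.424ms=7b +303.03ms=1/2b
15) 4545.455ms=15/2b +151.515ms=1/4b
16) 4696.97ms=31/4b +151.515ms=1/4b
Σ=8b of 8 (99bpm 2/4) — PASS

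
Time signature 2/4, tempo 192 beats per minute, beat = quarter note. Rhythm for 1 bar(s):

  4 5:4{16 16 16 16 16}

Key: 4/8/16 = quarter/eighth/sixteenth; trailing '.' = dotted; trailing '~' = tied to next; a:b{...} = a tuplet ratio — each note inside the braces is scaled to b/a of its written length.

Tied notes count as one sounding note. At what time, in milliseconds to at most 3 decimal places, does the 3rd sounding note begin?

1. 0.0ms @ 0 + 312.5ms (1)
2. 312.5ms @ 1 + 62.5ms (1/5)
3. 375.0ms @ 6/5 + 62.5ms (1/5)
4. 437.5ms @ 7/5 + 62.5ms (1/5)
5. 500.0ms @ 8/5 + 62.5ms (1/5)
6. 562.5ms @ 9/5 + 62.5ms (1/5)

note 3 onset = 6/5b = 375.0ms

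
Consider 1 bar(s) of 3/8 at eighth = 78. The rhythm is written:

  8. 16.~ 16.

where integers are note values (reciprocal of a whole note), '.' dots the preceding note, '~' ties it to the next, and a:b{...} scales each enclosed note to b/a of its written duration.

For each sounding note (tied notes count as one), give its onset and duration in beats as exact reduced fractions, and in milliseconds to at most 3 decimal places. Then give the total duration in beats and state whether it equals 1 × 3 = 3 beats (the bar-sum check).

1) 0.0ms=0b +1153.846ms=3/2b
2) 1153.846ms=3/2b +1153.846ms=3/2b
Σ=3b of 3 (78bpm 3/8) — PASS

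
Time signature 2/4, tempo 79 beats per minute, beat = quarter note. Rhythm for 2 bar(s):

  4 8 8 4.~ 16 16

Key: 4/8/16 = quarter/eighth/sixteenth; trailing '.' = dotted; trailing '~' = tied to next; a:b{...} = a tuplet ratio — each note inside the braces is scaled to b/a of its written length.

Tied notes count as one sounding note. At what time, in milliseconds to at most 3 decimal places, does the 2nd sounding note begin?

1. 0.0ms @ 0 + 759.494ms (1)
2. 759.494ms @ 1 + 379.747ms (1/2)
3. 1139.241ms @ 3/2 + 379.747ms (1/2)
4. 1518.987ms @ 2 + 1329.114ms (7/4)
5. 2848.101ms @ 15/4 + 189.873ms (1/4)

note 2 onset = 1b = 759.494ms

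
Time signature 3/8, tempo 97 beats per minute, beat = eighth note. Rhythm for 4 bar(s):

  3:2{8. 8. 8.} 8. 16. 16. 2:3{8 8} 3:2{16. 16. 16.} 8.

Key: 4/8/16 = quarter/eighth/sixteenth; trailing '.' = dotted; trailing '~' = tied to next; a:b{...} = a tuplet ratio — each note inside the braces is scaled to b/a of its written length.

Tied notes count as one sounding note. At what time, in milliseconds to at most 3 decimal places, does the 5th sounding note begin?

1. 0.0ms @ 0 + 618.557ms (1)
2. 618.557ms @ 1 + 618.557ms (1)
3. 1237.113ms @ 2 + 618.557ms (1)
4. 1855.67ms @ 3 + 927.835ms (3/2)
5. 2783.505ms @ 9/2 + 463.918ms (3/4)
6. 3247.423ms @ 21/4 + 463.918ms (3/4)
7. 3711.34ms @ 6 + 927.835ms (3/2)
8. 4639.175ms @ 15/2 + 927.835ms (3/2)
9. 5567.01ms @ 9 + 309.278ms (1/2)
10. 5876.289ms @ 19/2 + 309.278ms (1/2)
11. 6185.567ms @ 10 + 309.278ms (1/2)
12. 6494.845ms @ 21/2 + 927.835ms (3/2)

note 5 onset = 9/2b = 2783.505ms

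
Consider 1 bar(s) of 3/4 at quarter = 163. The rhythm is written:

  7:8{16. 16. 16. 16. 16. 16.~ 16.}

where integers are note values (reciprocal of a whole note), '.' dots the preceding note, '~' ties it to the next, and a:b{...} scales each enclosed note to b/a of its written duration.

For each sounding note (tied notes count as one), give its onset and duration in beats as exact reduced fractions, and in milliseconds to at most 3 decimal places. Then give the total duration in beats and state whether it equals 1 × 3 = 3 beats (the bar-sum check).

1) 0.0ms=0b +157.756ms=3/7b
2) 157.756ms=3/7b +157.756ms=3/7b
3) 315.513ms=6/7b +157.756ms=3/7b
4) 473.269ms=9/7b +157.756ms=3/7b
5) 631.025ms=12/7b +157.756ms=3/7b
6) 788.782ms=15/7b +315.513ms=6/7b
Σ=3b of 3 (163bpm 3/4) — PASS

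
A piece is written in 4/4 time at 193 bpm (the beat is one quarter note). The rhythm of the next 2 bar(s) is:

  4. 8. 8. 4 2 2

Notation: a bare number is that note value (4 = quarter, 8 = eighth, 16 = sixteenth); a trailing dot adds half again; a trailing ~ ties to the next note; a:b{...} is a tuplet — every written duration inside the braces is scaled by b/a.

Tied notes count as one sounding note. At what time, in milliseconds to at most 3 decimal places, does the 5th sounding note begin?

1. 0.0ms @ 0 + 466.321ms (3/2)
2. 466.321ms @ 3/2 + 233.161ms (3/4)
3. 699.482ms @ 9/4 + 233.161ms (3/4)
4. 932.642ms @ 3 + 310.881ms (1)
5. 1243.523ms @ 4 + 621.762ms (2)
6. 1865.285ms @ 6 + 621.762ms (2)

note 5 onset = 4b = 1243.523ms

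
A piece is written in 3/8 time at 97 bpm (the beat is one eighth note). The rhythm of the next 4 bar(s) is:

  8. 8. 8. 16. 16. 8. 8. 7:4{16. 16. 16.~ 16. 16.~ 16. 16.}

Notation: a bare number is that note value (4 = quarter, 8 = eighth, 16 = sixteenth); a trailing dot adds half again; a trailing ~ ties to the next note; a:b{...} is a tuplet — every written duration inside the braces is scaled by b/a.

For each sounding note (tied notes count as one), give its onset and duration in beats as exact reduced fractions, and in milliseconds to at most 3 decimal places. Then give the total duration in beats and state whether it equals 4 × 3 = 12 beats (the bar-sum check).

1) 0.0ms=0b +927.835ms=3/2b
2) 927.835ms=3/2b +927.835ms=3/2b
3) 1855.67ms=3b +927.835ms=3/2b
4) 2783.505ms=9/2b +463.918ms=3/4b
5) 3247.423ms=21/4b +463.918ms=3/4b
6) 3711.34ms=6b +927.835ms=3/2b
7) 4639.175ms=15/2b +927.835ms=3/2b
8) 5567.01ms=9b +265.096ms=3/7b
9) 5832.106ms=66/7b +265.096ms=3/7b
10) 6097.202ms=69/7b +530.191ms=6/7b
11) 6627.393ms=75/7b +530.191ms=6/7b
12) 7157.585ms=81/7b +265.096ms=3/7b
Σ=12b of 12 (97bpm 3/8) — PASS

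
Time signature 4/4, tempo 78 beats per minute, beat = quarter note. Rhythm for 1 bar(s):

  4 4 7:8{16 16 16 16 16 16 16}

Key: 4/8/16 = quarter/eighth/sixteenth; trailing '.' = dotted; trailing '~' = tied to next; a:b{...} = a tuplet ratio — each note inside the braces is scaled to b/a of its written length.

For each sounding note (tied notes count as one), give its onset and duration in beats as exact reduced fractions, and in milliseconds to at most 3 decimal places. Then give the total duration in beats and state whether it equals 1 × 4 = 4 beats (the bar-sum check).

1) 0.0ms=0b +769.231ms=1b
2) 769.231ms=1b +769.231ms=1b
3) 1538.462ms=2b +219.78ms=2/7b
4) 1758.242ms=16/7b +219.78ms=2/7b
5) 1978.022ms=18/7b +219.78ms=2/7b
6) 2197.802ms=20/7b +219.78ms=2/7b
7) 2417.582ms=22/7b +219.78ms=2/7b
8) 2637.363ms=24/7b +219.78ms=2/7b
9) 2857.143ms=26/7b +219.78ms=2/7b
Σ=4b of 4 (78bpm 4/4) — PASS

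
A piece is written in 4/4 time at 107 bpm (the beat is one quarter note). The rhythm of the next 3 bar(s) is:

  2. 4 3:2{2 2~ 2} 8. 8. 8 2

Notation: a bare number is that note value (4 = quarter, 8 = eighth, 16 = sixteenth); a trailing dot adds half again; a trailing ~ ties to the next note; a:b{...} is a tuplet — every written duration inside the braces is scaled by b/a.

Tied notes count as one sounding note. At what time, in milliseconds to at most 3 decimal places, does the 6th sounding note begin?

1. 0.0ms @ 0 + 1682.243ms (3)
2. 1682.243ms @ 3 + 560.748ms (1)
3. 2242.991ms @ 4 + 747.664ms (4/3)
4. 2990.654ms @ 16/3 + 1495.327ms (8/3)
5. 4485.981ms @ 8 + 420.561ms (3/4)
6. 4906.542ms @ 35/4 + 420.561ms (3/4)
7. 5327.103ms @ 19/2 + 280.374ms (1/2)
8. 5607.477ms @ 10 + 1121.495ms (2)

note 6 onset = 35/4b = 4906.542ms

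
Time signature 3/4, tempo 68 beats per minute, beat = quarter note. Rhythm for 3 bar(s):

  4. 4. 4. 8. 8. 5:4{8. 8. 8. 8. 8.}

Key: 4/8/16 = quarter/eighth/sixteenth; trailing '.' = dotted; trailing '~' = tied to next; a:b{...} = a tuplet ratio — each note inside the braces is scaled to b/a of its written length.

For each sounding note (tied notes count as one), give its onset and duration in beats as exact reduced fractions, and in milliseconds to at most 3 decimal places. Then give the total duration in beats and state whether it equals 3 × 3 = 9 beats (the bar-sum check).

1) 0.0ms=0b +1323.529ms=3/2b
2) 1323.529ms=3/2b +1323.529ms=3/2b
3) 2647.059ms=3b +1323.529ms=3/2b
4) 3970.588ms=9/2b +661.765ms=3/4b
5) 4632.353ms=21/4b +661.765ms=3/4b
6) 5294.118ms=6b +529.412ms=3/5b
7) 5823.529ms=33/5b +529.412ms=3/5b
8) 6352.941ms=36/5b +529.412ms=3/5b
9) 6882.353ms=39/5b +529.412ms=3/5b
10) 7411.765ms=42/5b +529.412ms=3/5b
Σ=9b of 9 (68bpm 3/4) — PASS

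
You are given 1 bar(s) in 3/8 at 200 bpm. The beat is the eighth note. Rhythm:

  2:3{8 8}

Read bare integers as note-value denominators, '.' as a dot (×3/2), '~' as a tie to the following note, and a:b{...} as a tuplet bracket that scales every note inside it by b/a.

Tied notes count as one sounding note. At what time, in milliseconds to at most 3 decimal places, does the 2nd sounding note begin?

note 2 onset = 3/2b = 450.0ms

1. 0.0ms @ 0 + 450.0ms (3/2)
2. 450.0ms @ 3/2 + 450.0ms (3/2)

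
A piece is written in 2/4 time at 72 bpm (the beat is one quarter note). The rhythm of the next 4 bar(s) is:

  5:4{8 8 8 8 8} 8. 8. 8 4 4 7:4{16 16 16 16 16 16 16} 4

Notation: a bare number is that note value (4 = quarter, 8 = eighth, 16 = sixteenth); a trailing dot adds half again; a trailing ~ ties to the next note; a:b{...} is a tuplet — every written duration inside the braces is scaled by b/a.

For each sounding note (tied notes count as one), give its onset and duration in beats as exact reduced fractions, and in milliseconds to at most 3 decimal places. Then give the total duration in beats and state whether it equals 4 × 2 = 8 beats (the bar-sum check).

1) 0.0ms=0b +333.333ms=2/5b
2) 333.333ms=2/5b +333.333ms=2/5b
3) 666.667ms=4/5b +333.333ms=2/5b
4) 1000.0ms=6/5b +333.333ms=2/5b
5) 1333.333ms=8/5b +333.333ms=2/5b
6) 1666.667ms=2b +625.0ms=3/4b
7) 2291.667ms=11/4b +625.0ms=3/4b
8) 2916.667ms=7/2b +416.667ms=1/2b
9) 3333.333ms=4b +833.333ms=1b
10) 4166.667ms=5b +833.333ms=1b
11) 5000.0ms=6b +119.048ms=1/7b
12) 5119.048ms=43/7b +119.048ms=1/7b
13) 5238.095ms=44/7b +119.048ms=1/7b
14) 5357.143ms=45/7b +119.048ms=1/7b
15) 5476.19ms=46/7b +119.048ms=1/7b
16) 5595.238ms=47/7b +119.048ms=1/7b
17) 5714.286ms=48/7b +119.048ms=1/7b
18) 5833.333ms=7b +833.333ms=1b
Σ=8b of 8 (72bpm 2/4) — PASS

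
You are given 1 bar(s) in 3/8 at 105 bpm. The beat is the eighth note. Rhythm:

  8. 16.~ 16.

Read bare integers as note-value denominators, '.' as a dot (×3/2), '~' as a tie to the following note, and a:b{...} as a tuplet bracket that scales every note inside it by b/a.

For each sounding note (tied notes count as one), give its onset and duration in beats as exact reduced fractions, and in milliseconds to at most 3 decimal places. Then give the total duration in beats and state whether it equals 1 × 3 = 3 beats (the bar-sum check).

1) 0.0ms=0b +857.143ms=3/2b
2) 857.143ms=3/2b +857.143ms=3/2b
Σ=3b of 3 (105bpm 3/8) — PASS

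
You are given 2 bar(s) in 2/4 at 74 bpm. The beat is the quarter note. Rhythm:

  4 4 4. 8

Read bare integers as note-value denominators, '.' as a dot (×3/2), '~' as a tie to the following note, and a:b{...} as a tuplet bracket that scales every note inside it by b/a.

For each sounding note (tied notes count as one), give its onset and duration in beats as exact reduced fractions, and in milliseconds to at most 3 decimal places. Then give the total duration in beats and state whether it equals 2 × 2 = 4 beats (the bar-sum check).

1) 0.0ms=0b +810.811ms=1b
2) 810.811ms=1b +810.811ms=1b
3) 1621.622ms=2b +1216.216ms=3/2b
4) 2837.838ms=7/2b +405.405ms=1/2b
Σ=4b of 4 (74bpm 2/4) — PASS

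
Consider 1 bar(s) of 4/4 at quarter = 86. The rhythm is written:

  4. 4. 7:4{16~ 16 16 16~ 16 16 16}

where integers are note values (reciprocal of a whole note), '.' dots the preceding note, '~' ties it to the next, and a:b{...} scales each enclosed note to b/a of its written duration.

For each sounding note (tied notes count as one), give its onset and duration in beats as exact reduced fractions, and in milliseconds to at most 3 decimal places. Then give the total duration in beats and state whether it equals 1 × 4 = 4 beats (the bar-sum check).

1) 0.0ms=0b +1046.512ms=3/2b
2) 1046.512ms=3/2b +1046.512ms=3/2b
3) 2093.023ms=3b +199.336ms=2/7b
4) 2292.359ms=23/7b +99.668ms=1/7b
5) 2392.027ms=24/7b +199.336ms=2/7b
6) 2591.362ms=26/7b +99.668ms=1/7b
7) 2691.03ms=27/7b +99.668ms=1/7b
Σ=4b of 4 (86bpm 4/4) — PASS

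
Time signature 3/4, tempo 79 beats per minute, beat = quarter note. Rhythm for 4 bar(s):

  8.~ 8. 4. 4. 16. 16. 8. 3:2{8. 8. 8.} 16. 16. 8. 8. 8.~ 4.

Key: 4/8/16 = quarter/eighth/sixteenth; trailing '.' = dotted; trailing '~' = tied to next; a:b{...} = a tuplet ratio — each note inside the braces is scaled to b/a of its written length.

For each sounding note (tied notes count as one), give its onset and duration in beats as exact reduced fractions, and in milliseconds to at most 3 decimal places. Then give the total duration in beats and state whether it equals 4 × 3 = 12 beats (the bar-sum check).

1) 0.0ms=0b +1139.241ms=3/2b
2) 1139.241ms=3/2b +1139.241ms=3/2b
3) 2278.481ms=3b +1139.241ms=3/2b
4) 3417.722ms=9/2b +284.81ms=3/8b
5) 3702.532ms=39/8b +284.81ms=3/8b
6) 3987.342ms=21/4b +569.62ms=3/4b
7) 4556.962ms=6b +379.747ms=1/2b
8) 4936.709ms=13/2b +379.747ms=1/2b
9) 5316.456ms=7b +379.747ms=1/2b
10) 5696.203ms=15/2b +284.81ms=3/8b
11) 5981.013ms=63/8b +284.81ms=3/8b
12) 6265.823ms=33/4b +569.62ms=3/4b
13) 6835.443ms=9b +569.62ms=3/4b
14) 7405.063ms=39/4b +1708.861ms=9/4b
Σ=12b of 12 (79bpm 3/4) — PASS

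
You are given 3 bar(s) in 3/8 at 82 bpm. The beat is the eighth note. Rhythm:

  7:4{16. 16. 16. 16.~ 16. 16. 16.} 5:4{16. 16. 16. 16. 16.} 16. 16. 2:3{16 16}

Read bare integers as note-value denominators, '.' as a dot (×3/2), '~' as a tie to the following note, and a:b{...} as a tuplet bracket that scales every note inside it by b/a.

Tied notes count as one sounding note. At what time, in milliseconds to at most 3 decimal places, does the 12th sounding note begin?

note 12 onset = 6b = 4390.244ms

1. 0.0ms @ 0 + 313.589ms (3/7)
2. 313.589ms @ 3/7 + 313.589ms (3/7)
3. 627.178ms @ 6/7 + 313.589ms (3/7)
4. 940.767ms @ 9/7 + 627.178ms (6/7)
5. 1567.944ms @ 15/7 + 313.589ms (3/7)
6. 1881.533ms @ 18/7 + 313.589ms (3/7)
7. 2195.122ms @ 3 + 439.024ms (3/5)
8. 2634.146ms @ 18/5 + 439.024ms (3/5)
9. 3073.171ms @ 21/5 + 439.024ms (3/5)
10. 3512.195ms @ 24/5 + 439.024ms (3/5)
11. 3951.22ms @ 27/5 + 439.024ms (3/5)
12. 4390.244ms @ 6 + 548.78ms (3/4)
13. 4939.024ms @ 27/4 + 548.78ms (3/4)
14. 5487.805ms @ 15/2 + 548.78ms (3/4)
15. 6036.585ms @ 33/4 + 548.78ms (3/4)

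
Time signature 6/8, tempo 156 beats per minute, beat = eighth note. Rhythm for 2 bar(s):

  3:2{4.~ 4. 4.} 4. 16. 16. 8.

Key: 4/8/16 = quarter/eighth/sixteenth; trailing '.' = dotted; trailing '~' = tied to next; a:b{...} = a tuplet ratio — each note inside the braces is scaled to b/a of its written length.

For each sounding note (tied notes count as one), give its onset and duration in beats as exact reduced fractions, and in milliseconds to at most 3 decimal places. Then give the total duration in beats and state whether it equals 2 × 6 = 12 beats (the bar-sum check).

1) 0.0ms=0b +1538.462ms=4b
2) 1538.462ms=4b +769.231ms=2b
3) 2307.692ms=6b +1153.846ms=3b
4) 3461.538ms=9b +288.462ms=3/4b
5) 3750.0ms=39/4b +288.462ms=3/4b
6) 4038.462ms=21/2b +576.923ms=3/2b
Σ=12b of 12 (156bpm 6/8) — PASS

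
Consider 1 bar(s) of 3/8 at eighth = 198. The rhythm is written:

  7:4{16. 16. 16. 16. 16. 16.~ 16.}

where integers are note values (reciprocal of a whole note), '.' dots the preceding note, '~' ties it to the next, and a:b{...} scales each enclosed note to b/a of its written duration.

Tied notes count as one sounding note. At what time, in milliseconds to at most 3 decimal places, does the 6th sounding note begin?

note 6 onset = 15/7b = 649.351ms

1. 0.0ms @ 0 + 129.87ms (3/7)
2. 129.87ms @ 3/7 + 129.87ms (3/7)
3. 259.74ms @ 6/7 + 129.87ms (3/7)
4. 389.61ms @ 9/7 + 129.87ms (3/7)
5. 519.481ms @ 12/7 + 129.87ms (3/7)
6. 649.351ms @ 15/7 + 259.74ms (6/7)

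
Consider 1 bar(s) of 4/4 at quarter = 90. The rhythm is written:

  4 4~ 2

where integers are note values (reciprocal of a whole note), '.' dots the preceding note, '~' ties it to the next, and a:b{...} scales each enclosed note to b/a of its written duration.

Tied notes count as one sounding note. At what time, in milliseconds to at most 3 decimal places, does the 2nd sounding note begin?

note 2 onset = 1b = 666.667ms

1. 0.0ms @ 0 + 666.667ms (1)
2. 666.667ms @ 1 + 2000.0ms (3)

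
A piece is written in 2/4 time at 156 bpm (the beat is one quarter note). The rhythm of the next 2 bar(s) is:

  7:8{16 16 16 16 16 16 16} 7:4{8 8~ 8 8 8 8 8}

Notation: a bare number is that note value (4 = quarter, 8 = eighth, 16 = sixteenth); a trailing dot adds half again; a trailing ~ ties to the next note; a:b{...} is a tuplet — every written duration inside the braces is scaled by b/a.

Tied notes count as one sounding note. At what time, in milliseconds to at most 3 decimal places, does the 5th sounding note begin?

note 5 onset = 8/7b = 439.56ms

1. 0.0ms @ 0 + 109.89ms (2/7)
2. 109.89ms @ 2/7 + 109.89ms (2/7)
3. 219.78ms @ 4/7 + 109.89ms (2/7)
4. 329.67ms @ 6/7 + 109.89ms (2/7)
5. 439.56ms @ 8/7 + 109.89ms (2/7)
6. 549.451ms @ 10/7 + 109.89ms (2/7)
7. 659.341ms @ 12/7 + 109.89ms (2/7)
8. 769.231ms @ 2 + 109.89ms (2/7)
9. 879.121ms @ 16/7 + 219.78ms (4/7)
10. 1098.901ms @ 20/7 + 109.89ms (2/7)
11. 1208.791ms @ 22/7 + 109.89ms (2/7)
12. 1318.681ms @ 24/7 + 109.89ms (2/7)
13. 1428.571ms @ 26/7 + 109.89ms (2/7)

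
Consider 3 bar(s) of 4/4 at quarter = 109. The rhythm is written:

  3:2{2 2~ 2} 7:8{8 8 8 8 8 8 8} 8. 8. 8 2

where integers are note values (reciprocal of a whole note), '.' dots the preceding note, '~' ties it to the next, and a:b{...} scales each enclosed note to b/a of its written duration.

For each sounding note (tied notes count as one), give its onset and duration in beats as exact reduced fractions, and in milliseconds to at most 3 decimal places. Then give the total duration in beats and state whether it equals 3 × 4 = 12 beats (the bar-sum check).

1) 0.0ms=0b +733.945ms=4/3b
2) 733.945ms=4/3b +1467.89ms=8/3b
3) 2201.835ms=4b +314.548ms=4/7b
4) 2516.383ms=32/7b +314.548ms=4/7b
5) 2830.931ms=36/7b +314.548ms=4/7b
6) 3145.478ms=40/7b +314.548ms=4/7b
7) 3460.026ms=44/7b +314.548ms=4/7b
8) 3774.574ms=48/7b +314.548ms=4/7b
9) 4089.122ms=52/7b +314.548ms=4/7b
10) 4403.67ms=8b +412.844ms=3/4b
11) 4816.514ms=35/4b +412.844ms=3/4b
12) 5229.358ms=19/2b +275.229ms=1/2b
13) 5504.587ms=10b +1100.917ms=2b
Σ=12b of 12 (109bpm 4/4) — PASS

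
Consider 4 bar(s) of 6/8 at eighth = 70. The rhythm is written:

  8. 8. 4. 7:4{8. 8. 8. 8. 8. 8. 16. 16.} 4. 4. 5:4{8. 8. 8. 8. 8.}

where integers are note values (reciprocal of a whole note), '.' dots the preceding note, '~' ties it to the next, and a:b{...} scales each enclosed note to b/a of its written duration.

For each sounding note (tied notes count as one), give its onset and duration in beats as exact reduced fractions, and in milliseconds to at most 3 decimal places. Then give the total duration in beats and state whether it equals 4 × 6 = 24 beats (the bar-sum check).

1) 0.0ms=0b +1285.714ms=3/2b
2) 1285.714ms=3/2b +1285.714ms=3/2b
3) 2571.429ms=3b +2571.429ms=3b
4) 5142.857ms=6b +734.694ms=6/7b
5) 5877.551ms=48/7b +734.694ms=6/7b
6) 6612.245ms=54/7b +734.694ms=6/7b
7) 7346.939ms=60/7b +734.694ms=6/7b
8) 8081.633ms=66/7b +734.694ms=6/7b
9) 8816.327ms=72/7b +734.694ms=6/7b
10) 9551.02ms=78/7b +367.347ms=3/7b
11) 9918.367ms=81/7b +367.347ms=3/7b
12) 10285.714ms=12b +2571.429ms=3b
13) 12857.143ms=15b +2571.429ms=3b
14) 15428.571ms=18b +1028.571ms=6/5b
15) 16457.143ms=96/5b +1028.571ms=6/5b
16) 17485.714ms=102/5b +1028.571ms=6/5b
17) 18514.286ms=108/5b +1028.571ms=6/5b
18) 19542.857ms=114/5b +1028.571ms=6/5b
Σ=24b of 24 (70bpm 6/8) — PASS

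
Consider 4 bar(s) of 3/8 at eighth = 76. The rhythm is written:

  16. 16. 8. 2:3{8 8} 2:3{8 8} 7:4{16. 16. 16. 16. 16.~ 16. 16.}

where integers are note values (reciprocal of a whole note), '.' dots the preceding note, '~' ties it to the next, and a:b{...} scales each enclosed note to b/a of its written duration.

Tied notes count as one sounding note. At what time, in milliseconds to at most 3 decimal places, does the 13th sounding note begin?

note 13 onset = 81/7b = 9135.338ms

1. 0.0ms @ 0 + 592.105ms (3/4)
2. 592.105ms @ 3/4 + 592.105ms (3/4)
3. 1184.211ms @ 3/2 + 1184.211ms (3/2)
4. 2368.421ms @ 3 + 1184.211ms (3/2)
5. 3552.632ms @ 9/2 + 1184.211ms (3/2)
6. 4736.842ms @ 6 + 1184.211ms (3/2)
7. 5921.053ms @ 15/2 + 1184.211ms (3/2)
8. 7105.263ms @ 9 + 338.346ms (3/7)
9. 7443.609ms @ 66/7 + 338.346ms (3/7)
10. 7781.955ms @ 69/7 + 338.346ms (3/7)
11. 8120.301ms @ 72/7 + 338.346ms (3/7)
12. 8458.647ms @ 75/7 + 676.692ms (6/7)
13. 9135.338ms @ 81/7 + 338.346ms (3/7)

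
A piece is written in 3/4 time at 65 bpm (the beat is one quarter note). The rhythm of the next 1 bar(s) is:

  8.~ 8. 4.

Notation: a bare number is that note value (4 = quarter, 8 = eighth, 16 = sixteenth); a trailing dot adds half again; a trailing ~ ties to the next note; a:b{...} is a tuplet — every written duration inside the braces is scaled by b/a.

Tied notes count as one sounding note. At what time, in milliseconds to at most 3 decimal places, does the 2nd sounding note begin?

1. 0.0ms @ 0 + 1384.615ms (3/2)
2. 1384.615ms @ 3/2 + 1384.615ms (3/2)

note 2 onset = 3/2b = 1384.615ms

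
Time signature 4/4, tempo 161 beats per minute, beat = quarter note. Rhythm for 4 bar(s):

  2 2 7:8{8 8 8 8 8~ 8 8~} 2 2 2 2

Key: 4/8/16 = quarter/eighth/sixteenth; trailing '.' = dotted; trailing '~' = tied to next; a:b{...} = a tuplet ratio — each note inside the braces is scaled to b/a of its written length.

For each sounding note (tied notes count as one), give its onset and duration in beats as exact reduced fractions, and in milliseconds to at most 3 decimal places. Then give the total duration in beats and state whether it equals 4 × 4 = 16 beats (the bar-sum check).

1) 0.0ms=0b +745.342ms=2b
2) 745.342ms=2b +745.342ms=2b
3) 1490.683ms=4b +212.955ms=4/7b
4) 1703.638ms=32/7b +212.955ms=4/7b
5) 1916.593ms=36/7b +212.955ms=4/7b
6) 2129.547ms=40/7b +212.955ms=4/7b
7) 2342.502ms=44/7b +425.909ms=8/7b
8) 2768.412ms=52/7b +958.296ms=18/7b
9) 3726.708ms=10b +745.342ms=2b
10) 4472.05ms=12b +745.342ms=2b
11) 5217.391ms=14b +745.342ms=2b
Σ=16b of 16 (161bpm 4/4) — PASS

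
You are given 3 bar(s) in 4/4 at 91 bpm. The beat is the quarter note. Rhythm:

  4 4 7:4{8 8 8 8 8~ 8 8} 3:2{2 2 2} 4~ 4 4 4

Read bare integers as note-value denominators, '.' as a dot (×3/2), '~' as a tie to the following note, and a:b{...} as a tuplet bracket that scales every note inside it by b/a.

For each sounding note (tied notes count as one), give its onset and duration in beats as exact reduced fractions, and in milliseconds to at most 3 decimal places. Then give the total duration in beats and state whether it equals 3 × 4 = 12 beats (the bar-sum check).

1) 0.0ms=0b +659.341ms=1b
2) 659.341ms=1b +659.341ms=1b
3) 1318.681ms=2b +188.383ms=2/7b
4) 1507.064ms=16/7b +188.383ms=2/7b
5) 1695.447ms=18/7b +188.383ms=2/7b
6) 1883.83ms=20/7b +188.383ms=2/7b
7) 2072.214ms=22/7b +376.766ms=4/7b
8) 2448.98ms=26/7b +188.383ms=2/7b
9) 2637.363ms=4b +879.121ms=4/3b
10) 3516.484ms=16/3b +879.121ms=4/3b
11) 4395.604ms=20/3b +879.121ms=4/3b
12) 5274.725ms=8b +1318.681ms=2b
13) 6593.407ms=10b +659.341ms=1b
14) 7252.747ms=11b +659.341ms=1b
Σ=12b of 12 (91bpm 4/4) — PASS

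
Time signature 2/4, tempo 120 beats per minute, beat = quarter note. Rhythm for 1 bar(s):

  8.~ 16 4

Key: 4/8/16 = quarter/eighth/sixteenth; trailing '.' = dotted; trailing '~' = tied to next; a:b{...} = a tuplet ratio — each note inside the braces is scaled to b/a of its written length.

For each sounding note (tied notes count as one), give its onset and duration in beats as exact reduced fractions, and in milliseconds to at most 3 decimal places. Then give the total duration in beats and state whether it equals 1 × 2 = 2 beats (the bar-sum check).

1) 0.0ms=0b +500.0ms=1b
2) 500.0ms=1b +500.0ms=1b
Σ=2b of 2 (120bpm 2/4) — PASS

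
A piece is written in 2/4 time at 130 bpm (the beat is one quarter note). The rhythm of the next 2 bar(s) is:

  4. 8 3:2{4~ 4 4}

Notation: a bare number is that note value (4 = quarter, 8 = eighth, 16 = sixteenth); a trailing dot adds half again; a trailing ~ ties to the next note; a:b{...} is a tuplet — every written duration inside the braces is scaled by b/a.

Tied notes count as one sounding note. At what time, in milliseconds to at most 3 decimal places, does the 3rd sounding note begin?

1. 0.0ms @ 0 + 692.308ms (3/2)
2. 692.308ms @ 3/2 + 230.769ms (1/2)
3. 923.077ms @ 2 + 615.385ms (4/3)
4. 1538.462ms @ 10/3 + 307.692ms (2/3)

note 3 onset = 2b = 923.077ms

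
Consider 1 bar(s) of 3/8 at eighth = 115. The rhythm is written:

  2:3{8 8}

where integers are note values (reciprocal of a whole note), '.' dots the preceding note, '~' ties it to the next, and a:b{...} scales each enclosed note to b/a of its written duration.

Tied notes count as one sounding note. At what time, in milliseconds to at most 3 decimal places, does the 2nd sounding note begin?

1. 0.0ms @ 0 + 782.609ms (3/2)
2. 782.609ms @ 3/2 + 782.609ms (3/2)

note 2 onset = 3/2b = 782.609ms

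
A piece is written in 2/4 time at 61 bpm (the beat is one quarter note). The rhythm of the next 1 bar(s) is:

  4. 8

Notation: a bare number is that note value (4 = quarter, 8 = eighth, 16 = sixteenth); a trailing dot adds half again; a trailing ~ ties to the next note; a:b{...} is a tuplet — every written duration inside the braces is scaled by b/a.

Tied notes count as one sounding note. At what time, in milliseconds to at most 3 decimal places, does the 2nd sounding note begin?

note 2 onset = 3/2b = 1475.41ms

1. 0.0ms @ 0 + 1475.41ms (3/2)
2. 1475.41ms @ 3/2 + 491.803ms (1/2)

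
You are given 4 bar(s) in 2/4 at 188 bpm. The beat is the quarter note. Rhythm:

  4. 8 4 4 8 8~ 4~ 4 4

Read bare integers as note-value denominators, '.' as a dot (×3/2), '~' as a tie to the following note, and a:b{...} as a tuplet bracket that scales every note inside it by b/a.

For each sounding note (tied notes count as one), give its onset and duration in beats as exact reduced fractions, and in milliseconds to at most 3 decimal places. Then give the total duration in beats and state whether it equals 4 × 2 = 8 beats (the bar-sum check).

1) 0.0ms=0b +478.723ms=3/2b
2) 478.723ms=3/2b +159.574ms=1/2b
3) 638.298ms=2b +319.149ms=1b
4) 957.447ms=3b +319.149ms=1b
5) 1276.596ms=4b +159.574ms=1/2b
6) 1436.17ms=9/2b +797.872ms=5/2b
7) 2234.043ms=7b +319.149ms=1b
Σ=8b of 8 (188bpm 2/4) — PASS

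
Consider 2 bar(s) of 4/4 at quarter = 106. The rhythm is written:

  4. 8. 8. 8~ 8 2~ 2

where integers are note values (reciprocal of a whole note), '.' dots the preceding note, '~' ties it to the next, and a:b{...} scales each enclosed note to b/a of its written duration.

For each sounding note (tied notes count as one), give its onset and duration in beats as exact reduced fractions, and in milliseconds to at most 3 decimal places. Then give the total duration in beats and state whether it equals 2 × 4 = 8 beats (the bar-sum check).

1) 0.0ms=0b +849.057ms=3/2b
2) 849.057ms=3/2b +424.528ms=3/4b
3) 1273.585ms=9/4b +424.528ms=3/4b
4) 1698.113ms=3b +566.038ms=1b
5) 2264.151ms=4b +2264.151ms=4b
Σ=8b of 8 (106bpm 4/4) — PASS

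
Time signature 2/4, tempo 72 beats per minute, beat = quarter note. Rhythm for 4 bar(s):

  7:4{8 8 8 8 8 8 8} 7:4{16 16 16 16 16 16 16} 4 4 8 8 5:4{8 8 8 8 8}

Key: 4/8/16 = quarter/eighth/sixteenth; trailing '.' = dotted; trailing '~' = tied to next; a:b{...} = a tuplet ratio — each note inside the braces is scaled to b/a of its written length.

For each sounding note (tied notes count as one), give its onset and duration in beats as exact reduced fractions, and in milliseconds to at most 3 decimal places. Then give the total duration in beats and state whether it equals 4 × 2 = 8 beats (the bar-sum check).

1) 0.0ms=0b +238.095ms=2/7b
2) 238.095ms=2/7b +238.095ms=2/7b
3) 476.19ms=4/7b +238.095ms=2/7b
4) 714.286ms=6/7b +238.095ms=2/7b
5) 952.381ms=8/7b +238.095ms=2/7b
6) 1190.476ms=10/7b +238.095ms=2/7b
7) 1428.571ms=12/7b +238.095ms=2/7b
8) 1666.667ms=2b +119.048ms=1/7b
9) 1785.714ms=15/7b +119.048ms=1/7b
10) 1904.762ms=16/7b +119.048ms=1/7b
11) 2023.81ms=17/7b +119.048ms=1/7b
12) 2142.857ms=18/7b +119.048ms=1/7b
13) 2261.905ms=19/7b +119.048ms=1/7b
14) 2380.952ms=20/7b +119.048ms=1/7b
15) 2500.0ms=3b +833.333ms=1b
16) 3333.333ms=4b +833.333ms=1b
17) 4166.667ms=5b +416.667ms=1/2b
18) 4583.333ms=11/2b +416.667ms=1/2b
19) 5000.0ms=6b +333.333ms=2/5b
20) 5333.333ms=32/5b +333.333ms=2/5b
21) 5666.667ms=34/5b +333.333ms=2/5b
22) 6000.0ms=36/5b +333.333ms=2/5b
23) 6333.333ms=38/5b +333.333ms=2/5b
Σ=8b of 8 (72bpm 2/4) — PASS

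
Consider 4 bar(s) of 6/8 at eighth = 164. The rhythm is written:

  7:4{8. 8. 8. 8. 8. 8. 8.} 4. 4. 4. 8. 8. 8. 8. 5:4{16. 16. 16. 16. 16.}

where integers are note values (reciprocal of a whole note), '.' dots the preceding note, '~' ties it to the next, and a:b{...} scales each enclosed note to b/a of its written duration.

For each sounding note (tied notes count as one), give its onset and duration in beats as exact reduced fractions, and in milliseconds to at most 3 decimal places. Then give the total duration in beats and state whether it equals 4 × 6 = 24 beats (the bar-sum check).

1) 0.0ms=0b +313.589ms=6/7b
2) 313.589ms=6/7b +313.589ms=6/7b
3) 627.178ms=12/7b +313.589ms=6/7b
4) 940.767ms=18/7b +313.589ms=6/7b
5) 1254.355ms=24/7b +313.589ms=6/7b
6) 1567.944ms=30/7b +313.589ms=6/7b
7) 1881.533ms=36/7b +313.589ms=6/7b
8) 2195.122ms=6b +1097.561ms=3b
9) 3292.683ms=9b +1097.561ms=3b
10) 4390.244ms=12b +1097.561ms=3b
11) 5487.805ms=15b +548.78ms=3/2b
12) 6036.585ms=33/2b +548.78ms=3/2b
13) 6585.366ms=18b +548.78ms=3/2b
14) 7134.146ms=39/2b +548.78ms=3/2b
15) 7682.927ms=21b +219.512ms=3/5b
16) 7902.439ms=108/5b +219.512ms=3/5b
17) 8121.951ms=111/5b +219.512ms=3/5b
18) 8341.463ms=114/5b +219.512ms=3/5b
19) 8560.976ms=117/5b +219.512ms=3/5b
Σ=24b of 24 (164bpm 6/8) — PASS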